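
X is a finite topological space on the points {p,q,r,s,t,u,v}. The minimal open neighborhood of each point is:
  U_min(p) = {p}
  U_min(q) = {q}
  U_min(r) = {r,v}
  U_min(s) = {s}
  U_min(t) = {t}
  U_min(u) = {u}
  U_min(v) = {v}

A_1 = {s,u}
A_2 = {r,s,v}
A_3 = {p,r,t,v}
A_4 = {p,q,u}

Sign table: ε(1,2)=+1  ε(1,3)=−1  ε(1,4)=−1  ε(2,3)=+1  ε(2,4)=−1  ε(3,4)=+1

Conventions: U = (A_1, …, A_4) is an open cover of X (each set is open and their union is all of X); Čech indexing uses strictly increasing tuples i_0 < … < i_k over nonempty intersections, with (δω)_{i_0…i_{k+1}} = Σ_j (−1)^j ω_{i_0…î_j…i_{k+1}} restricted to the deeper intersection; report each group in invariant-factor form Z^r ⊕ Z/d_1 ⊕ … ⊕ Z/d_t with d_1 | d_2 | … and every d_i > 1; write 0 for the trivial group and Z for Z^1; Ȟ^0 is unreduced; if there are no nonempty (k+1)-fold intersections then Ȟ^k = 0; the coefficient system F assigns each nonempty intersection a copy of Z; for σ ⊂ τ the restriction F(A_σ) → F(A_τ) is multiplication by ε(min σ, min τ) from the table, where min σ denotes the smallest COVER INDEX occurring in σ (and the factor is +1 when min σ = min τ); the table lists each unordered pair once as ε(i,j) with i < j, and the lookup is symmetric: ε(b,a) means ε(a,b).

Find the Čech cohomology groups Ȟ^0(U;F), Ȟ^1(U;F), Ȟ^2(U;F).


Ȟ^0 = 0, Ȟ^1 = Z/2, Ȟ^2 = 0

nerve simplices:
  A12={s} A14={u} A23={r,v} A34={p}
C dims 4,4; δ0: rk 4, SNF 1^3·2
degree 0: 4−4−0 = 0 → Ȟ^0 ≅ 0
degree 1: 4−0−4 = 0 plus torsion [2] → Ȟ^1 ≅ Z/2
degree 2: 0−0−0 = 0 → Ȟ^2 ≅ 0


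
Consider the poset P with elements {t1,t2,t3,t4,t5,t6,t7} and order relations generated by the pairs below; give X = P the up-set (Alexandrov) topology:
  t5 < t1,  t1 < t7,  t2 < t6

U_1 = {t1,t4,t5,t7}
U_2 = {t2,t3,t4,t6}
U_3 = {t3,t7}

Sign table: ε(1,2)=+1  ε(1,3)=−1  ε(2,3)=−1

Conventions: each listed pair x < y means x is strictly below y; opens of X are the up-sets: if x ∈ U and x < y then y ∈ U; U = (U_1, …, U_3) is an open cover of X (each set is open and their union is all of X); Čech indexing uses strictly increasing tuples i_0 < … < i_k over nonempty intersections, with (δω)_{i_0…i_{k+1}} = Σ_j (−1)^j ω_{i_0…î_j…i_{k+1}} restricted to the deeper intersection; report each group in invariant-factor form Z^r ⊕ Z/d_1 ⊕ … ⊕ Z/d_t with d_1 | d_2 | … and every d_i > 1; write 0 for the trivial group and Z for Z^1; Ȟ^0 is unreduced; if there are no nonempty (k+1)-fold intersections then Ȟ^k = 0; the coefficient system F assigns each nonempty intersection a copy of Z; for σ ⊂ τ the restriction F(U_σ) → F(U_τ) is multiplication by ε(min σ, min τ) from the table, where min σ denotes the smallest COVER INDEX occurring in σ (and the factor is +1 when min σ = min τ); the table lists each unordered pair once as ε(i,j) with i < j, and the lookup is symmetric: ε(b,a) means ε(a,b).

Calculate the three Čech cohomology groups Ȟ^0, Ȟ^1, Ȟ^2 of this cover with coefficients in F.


Ȟ^0 ≅ Z, Ȟ^1 ≅ Z, Ȟ^2 ≅ 0

nerve simplices:
  U12={t4} U13={t7} U23={t3}
C dims 3,3; δ0: rk 2, SNF 1^2
degree 0: 3−2−0 = 1 → Ȟ^0 ≅ Z
degree 1: 3−0−2 = 1 → Ȟ^1 ≅ Z
degree 2: 0−0−0 = 0 → Ȟ^2 ≅ 0


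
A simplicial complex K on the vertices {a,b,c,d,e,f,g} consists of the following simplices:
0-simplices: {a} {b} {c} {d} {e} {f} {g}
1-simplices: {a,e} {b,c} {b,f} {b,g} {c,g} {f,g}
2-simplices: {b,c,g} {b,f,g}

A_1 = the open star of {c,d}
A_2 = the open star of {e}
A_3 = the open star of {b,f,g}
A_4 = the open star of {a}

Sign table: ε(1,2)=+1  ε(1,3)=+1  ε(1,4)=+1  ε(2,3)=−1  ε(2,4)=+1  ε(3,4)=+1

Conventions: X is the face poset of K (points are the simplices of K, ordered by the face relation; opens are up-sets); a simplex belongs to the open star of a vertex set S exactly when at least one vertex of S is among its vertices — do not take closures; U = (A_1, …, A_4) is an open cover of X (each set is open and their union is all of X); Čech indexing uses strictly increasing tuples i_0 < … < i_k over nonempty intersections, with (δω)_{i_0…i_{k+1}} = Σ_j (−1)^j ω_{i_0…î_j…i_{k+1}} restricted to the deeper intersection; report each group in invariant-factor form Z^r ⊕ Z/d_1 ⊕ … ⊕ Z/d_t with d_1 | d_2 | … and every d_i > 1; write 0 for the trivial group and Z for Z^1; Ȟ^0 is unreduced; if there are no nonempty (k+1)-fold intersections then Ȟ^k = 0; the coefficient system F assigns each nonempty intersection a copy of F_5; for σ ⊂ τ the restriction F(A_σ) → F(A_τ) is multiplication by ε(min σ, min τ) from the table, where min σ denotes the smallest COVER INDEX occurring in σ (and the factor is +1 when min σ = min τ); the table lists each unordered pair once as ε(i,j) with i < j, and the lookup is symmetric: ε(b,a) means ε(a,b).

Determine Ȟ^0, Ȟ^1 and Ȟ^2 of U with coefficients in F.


Ȟ^0 = Z/5 ⊕ Z/5; Ȟ^1 = 0; Ȟ^2 = 0

intersection data:
  A1={{c},{d},{b,c},{c,g},{b,c,g}} A2={{e},{a,e}} A3={{b},{f},{g},{b,c},{b,f},{b,g},{c,g},{f,g},{b,c,g},{b,f,g}} A4={{a},{a,e}}
  A13={{b,c},{c,g},{b,c,g}} A24={{a,e}}
C dims 4,2; δ0: rk_F5 2
Ȟ^0 = (4 − 2) − 0 = 2, so Ȟ^0 ≅ Z/5 ⊕ Z/5
Ȟ^1 = (2 − 0) − 2 = 0, so Ȟ^1 ≅ 0
Ȟ^2 = (0 − 0) − 0 = 0, so Ȟ^2 ≅ 0


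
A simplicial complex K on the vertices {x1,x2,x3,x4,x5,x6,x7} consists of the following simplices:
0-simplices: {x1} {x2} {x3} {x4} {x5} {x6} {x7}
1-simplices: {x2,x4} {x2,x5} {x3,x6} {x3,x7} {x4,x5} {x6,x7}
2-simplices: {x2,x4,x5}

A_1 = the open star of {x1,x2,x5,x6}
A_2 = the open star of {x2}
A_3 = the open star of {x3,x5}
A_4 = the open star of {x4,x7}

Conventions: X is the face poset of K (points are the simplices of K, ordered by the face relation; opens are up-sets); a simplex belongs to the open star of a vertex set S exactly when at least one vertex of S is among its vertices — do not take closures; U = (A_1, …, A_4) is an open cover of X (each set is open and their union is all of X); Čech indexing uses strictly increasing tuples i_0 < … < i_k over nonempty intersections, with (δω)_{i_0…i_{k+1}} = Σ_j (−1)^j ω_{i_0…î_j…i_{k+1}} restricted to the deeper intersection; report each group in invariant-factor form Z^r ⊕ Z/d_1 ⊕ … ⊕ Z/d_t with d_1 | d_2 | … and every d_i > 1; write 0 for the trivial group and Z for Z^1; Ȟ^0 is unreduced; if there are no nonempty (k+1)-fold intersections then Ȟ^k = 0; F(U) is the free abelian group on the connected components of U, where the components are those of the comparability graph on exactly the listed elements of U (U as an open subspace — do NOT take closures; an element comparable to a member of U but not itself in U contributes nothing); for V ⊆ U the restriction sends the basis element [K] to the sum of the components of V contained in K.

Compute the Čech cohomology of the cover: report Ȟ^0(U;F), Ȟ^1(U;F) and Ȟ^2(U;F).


Ȟ^0 = Z^3,  Ȟ^1 = Z,  Ȟ^2 = 0

cover nerve:
  A1={{x1},{x2},{x5},{x6},{x2,x4},{x2,x5},{x3,x6},{x4,x5},{x6,x7},{x2,x4,x5}} A2={{x2},{x2,x4},{x2,x5},{x2,x4,x5}} A3={{x3},{x5},{x2,x5},{x3,x6},{x3,x7},{x4,x5},{x2,x4,x5}} A4={{x4},{x7},{x2,x4},{x3,x7},{x4,x5},{x6,x7},{x2,x4,x5}}
  A12={{x2},{x2,x4},{x2,x5},{x2,x4,x5}} A13={{x5},{x2,x5},{x3,x6},{x4,x5},{x2,x4,x5}} A14={{x2,x4},{x4,x5},{x6,x7},{x2,x4,x5}} A23={{x2,x5},{x2,x4,x5}} A24={{x2,x4},{x2,x4,x5}} A34={{x3,x7},{x4,x5},{x2,x4,x5}}
  A123={{x2,x5},{x2,x4,x5}} A124={{x2,x4},{x2,x4,x5}} A134={{x4,x5},{x2,x4,x5}} A234={{x2,x4,x5}}
  A1234={{x2,x4,x5}}
components per intersection:
  A1: {{x1}} {{x2},{x5},{x2,x4},{x2,x5},{x4,x5},{x2,x4,x5}} {{x6},{x3,x6},{x6,x7}}
  A2: {{x2},{x2,x4},{x2,x5},{x2,x4,x5}}
  A3: {{x3},{x3,x6},{x3,x7}} {{x5},{x2,x5},{x4,x5},{x2,x4,x5}}
  A4: {{x4},{x2,x4},{x4,x5},{x2,x4,x5}} {{x7},{x3,x7},{x6,x7}}
  A12: {{x2},{x2,x4},{x2,x5},{x2,x4,x5}}
  A13: {{x5},{x2,x5},{x4,x5},{x2,x4,x5}} {{x3,x6}}
  A14: {{x2,x4},{x4,x5},{x2,x4,x5}} {{x6,x7}}
  A23: {{x2,x5},{x2,x4,x5}}
  A24: {{x2,x4},{x2,x4,x5}}
  A34: {{x3,x7}} {{x4,x5},{x2,x4,x5}}
  A123: {{x2,x5},{x2,x4,x5}}
  A124: {{x2,x4},{x2,x4,x5}}
  A134: {{x4,x5},{x2,x4,x5}}
  A234: {{x2,x4,x5}}
  A1234: {{x2,x4,x5}}
C dims 8,9,4,1; δ0: rk 5, SNF 1^5; δ1: rk 3, SNF 1^3; δ2: rk 1, SNF 1^1
Ȟ^0: (8−5)−0=3 ⇒ Z^3
Ȟ^1: (9−3)−5=1 ⇒ Z
Ȟ^2: (4−1)−3=0 ⇒ 0


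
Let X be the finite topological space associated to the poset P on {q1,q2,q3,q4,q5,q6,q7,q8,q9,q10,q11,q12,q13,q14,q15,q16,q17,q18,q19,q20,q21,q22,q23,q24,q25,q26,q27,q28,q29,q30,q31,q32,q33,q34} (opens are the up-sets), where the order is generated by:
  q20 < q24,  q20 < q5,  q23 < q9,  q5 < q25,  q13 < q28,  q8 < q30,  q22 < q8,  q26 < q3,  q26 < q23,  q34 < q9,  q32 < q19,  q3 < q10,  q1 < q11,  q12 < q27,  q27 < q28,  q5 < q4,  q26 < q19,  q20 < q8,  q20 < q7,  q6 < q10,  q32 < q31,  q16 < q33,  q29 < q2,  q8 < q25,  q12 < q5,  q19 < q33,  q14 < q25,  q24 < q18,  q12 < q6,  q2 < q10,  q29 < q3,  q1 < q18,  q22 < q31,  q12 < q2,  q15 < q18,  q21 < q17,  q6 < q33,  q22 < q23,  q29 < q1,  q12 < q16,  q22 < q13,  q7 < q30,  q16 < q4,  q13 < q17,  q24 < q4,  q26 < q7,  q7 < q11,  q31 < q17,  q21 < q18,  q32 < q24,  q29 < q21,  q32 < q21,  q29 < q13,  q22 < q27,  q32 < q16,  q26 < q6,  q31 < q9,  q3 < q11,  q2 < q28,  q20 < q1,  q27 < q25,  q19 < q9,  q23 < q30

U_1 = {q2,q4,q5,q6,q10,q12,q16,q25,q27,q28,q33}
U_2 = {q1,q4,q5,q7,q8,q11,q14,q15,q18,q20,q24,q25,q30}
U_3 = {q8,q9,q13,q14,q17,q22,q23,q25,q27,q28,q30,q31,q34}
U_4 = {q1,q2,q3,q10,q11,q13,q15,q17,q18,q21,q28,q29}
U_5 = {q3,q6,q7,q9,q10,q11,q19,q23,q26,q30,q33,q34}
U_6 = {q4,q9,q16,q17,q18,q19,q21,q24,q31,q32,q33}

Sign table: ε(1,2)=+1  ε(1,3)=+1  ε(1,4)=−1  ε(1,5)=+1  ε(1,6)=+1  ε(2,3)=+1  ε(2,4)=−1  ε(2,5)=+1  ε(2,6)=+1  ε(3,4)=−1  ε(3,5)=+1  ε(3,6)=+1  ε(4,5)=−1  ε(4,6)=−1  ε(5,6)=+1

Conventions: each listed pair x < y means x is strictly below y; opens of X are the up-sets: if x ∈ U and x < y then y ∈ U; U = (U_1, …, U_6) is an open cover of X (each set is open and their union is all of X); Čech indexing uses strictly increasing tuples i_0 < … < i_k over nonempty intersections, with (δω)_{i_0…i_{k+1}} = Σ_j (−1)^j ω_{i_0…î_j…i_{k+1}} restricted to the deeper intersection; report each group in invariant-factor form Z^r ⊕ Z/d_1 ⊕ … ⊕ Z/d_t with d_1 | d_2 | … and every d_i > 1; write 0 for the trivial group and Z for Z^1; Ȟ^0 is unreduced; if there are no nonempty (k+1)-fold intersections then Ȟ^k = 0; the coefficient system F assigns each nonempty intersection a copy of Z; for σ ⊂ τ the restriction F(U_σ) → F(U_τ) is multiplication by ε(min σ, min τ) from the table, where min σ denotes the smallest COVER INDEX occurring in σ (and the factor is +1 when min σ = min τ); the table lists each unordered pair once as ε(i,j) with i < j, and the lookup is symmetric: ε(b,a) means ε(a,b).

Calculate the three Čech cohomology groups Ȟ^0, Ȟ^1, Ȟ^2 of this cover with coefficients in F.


Ȟ^0 = Z, Ȟ^1 = 0 and Ȟ^2 = Z/2

nonempty overlaps:
  U12={q4,q5,q25} U13={q25,q27,q28} U14={q2,q10,q28} U15={q6,q10,q33} U16={q4,q16,q33} U23={q8,q14,q25,q30} U24={q1,q11,q15,q18} U25={q7,q11,q30} U26={q4,q18,q24} U34={q13,q17,q28} U35={q9,q23,q30,q34} U36={q9,q17,q31} U45={q3,q10,q11} U46={q17,q18,q21} U56={q9,q19,q33}
  U123={q25} U126={q4} U134={q28} U145={q10} U156={q33} U235={q30} U245={q11} U246={q18} U346={q17} U356={q9}
C dims 6,15,10; δ0: rk 5, SNF 1^5; δ1: rk 10, SNF 1^9·2
degree 0: 6−5−0 = 1 → Ȟ^0 ≅ Z
degree 1: 15−10−5 = 0 → Ȟ^1 ≅ 0
degree 2: 10−0−10 = 0 plus torsion [2] → Ȟ^2 ≅ Z/2


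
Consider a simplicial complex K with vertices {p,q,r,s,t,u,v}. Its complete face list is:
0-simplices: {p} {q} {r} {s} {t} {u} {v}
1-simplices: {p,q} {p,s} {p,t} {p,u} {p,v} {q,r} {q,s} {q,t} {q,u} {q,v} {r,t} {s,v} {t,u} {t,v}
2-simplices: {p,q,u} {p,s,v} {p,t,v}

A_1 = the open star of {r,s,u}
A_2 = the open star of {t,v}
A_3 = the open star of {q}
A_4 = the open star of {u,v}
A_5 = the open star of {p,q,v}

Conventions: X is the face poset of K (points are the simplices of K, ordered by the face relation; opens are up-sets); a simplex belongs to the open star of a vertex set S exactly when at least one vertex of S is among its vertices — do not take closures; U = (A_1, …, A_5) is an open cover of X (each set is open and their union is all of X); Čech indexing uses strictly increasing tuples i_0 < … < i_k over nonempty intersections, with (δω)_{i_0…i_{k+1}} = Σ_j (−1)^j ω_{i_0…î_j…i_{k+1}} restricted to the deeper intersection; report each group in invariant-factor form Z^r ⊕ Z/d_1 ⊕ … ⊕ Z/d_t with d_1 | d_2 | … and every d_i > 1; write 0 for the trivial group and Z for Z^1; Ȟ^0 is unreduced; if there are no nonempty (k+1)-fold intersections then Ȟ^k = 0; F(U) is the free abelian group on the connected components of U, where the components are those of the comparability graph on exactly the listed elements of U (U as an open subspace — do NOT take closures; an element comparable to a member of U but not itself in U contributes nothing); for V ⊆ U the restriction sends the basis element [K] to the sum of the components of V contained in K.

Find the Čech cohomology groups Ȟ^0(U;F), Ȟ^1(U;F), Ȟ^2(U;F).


nonempty overlaps:
  A1={{r},{s},{u},{p,s},{p,u},{q,r},{q,s},{q,u},{r,t},{s,v},{t,u},{p,q,u},{p,s,v}} A2={{t},{v},{p,t},{p,v},{q,t},{q,v},{r,t},{s,v},{t,u},{t,v},{p,s,v},{p,t,v}} A3={{q},{p,q},{q,r},{q,s},{q,t},{q,u},{q,v},{p,q,u}} A4={{u},{v},{p,u},{p,v},{q,u},{q,v},{s,v},{t,u},{t,v},{p,q,u},{p,s,v},{p,t,v}} A5={{p},{q},{v},{p,q},{p,s},{p,t},{p,u},{p,v},{q,r},{q,s},{q,t},{q,u},{q,v},{s,v},{t,v},{p,q,u},{p,s,v},{p,t,v}}
  A12={{r,t},{s,v},{t,u},{p,s,v}} A13={{q,r},{q,s},{q,u},{p,q,u}} A14={{u},{p,u},{q,u},{s,v},{t,u},{p,q,u},{p,s,v}} A15={{p,s},{p,u},{q,r},{q,s},{q,u},{s,v},{p,q,u},{p,s,v}} A23={{q,t},{q,v}} A24={{v},{p,v},{q,v},{s,v},{t,u},{t,v},{p,s,v},{p,t,v}} A25={{v},{p,t},{p,v},{q,t},{q,v},{s,v},{t,v},{p,s,v},{p,t,v}} A34={{q,u},{q,v},{p,q,u}} A35={{q},{p,q},{q,r},{q,s},{q,t},{q,u},{q,v},{p,q,u}} A45={{v},{p,u},{p,v},{q,u},{q,v},{s,v},{t,v},{p,q,u},{p,s,v},{p,t,v}}
  A124={{s,v},{t,u},{p,s,v}} A125={{s,v},{p,s,v}} A134={{q,u},{p,q,u}} A135={{q,r},{q,s},{q,u},{p,q,u}} A145={{p,u},{q,u},{s,v},{p,q,u},{p,s,v}} A234={{q,v}} A235={{q,t},{q,v}} A245={{v},{p,v},{q,v},{s,v},{t,v},{p,s,v},{p,t,v}} A345={{q,u},{q,v},{p,q,u}}
  A1245={{s,v},{p,s,v}} A1345={{q,u},{p,q,u}} A2345={{q,v}}
components per intersection:
  A1: {{r},{q,r},{r,t}} {{s},{p,s},{q,s},{s,v},{p,s,v}} {{u},{p,u},{q,u},{t,u},{p,q,u}}
  A2: {{t},{v},{p,t},{p,v},{q,t},{q,v},{r,t},{s,v},{t,u},{t,v},{p,s,v},{p,t,v}}
  A3: {{q},{p,q},{q,r},{q,s},{q,t},{q,u},{q,v},{p,q,u}}
  A4: {{u},{p,u},{q,u},{t,u},{p,q,u}} {{v},{p,v},{q,v},{s,v},{t,v},{p,s,v},{p,t,v}}
  A5: {{p},{q},{v},{p,q},{p,s},{p,t},{p,u},{p,v},{q,r},{q,s},{q,t},{q,u},{q,v},{s,v},{t,v},{p,q,u},{p,s,v},{p,t,v}}
  A12: {{r,t}} {{s,v},{p,s,v}} {{t,u}}
  A13: {{q,r}} {{q,s}} {{q,u},{p,q,u}}
  A14: {{u},{p,u},{q,u},{t,u},{p,q,u}} {{s,v},{p,s,v}}
  A15: {{p,s},{s,v},{p,s,v}} {{p,u},{q,u},{p,q,u}} {{q,r}} {{q,s}}
  A23: {{q,t}} {{q,v}}
  A24: {{v},{p,v},{q,v},{s,v},{t,v},{p,s,v},{p,t,v}} {{t,u}}
  A25: {{v},{p,t},{p,v},{q,v},{s,v},{t,v},{p,s,v},{p,t,v}} {{q,t}}
  A34: {{q,u},{p,q,u}} {{q,v}}
  A35: {{q},{p,q},{q,r},{q,s},{q,t},{q,u},{q,v},{p,q,u}}
  A45: {{v},{p,v},{q,v},{s,v},{t,v},{p,s,v},{p,t,v}} {{p,u},{q,u},{p,q,u}}
  A124: {{s,v},{p,s,v}} {{t,u}}
  A125: {{s,v},{p,s,v}}
  A134: {{q,u},{p,q,u}}
  A135: {{q,r}} {{q,s}} {{q,u},{p,q,u}}
  A145: {{p,u},{q,u},{p,q,u}} {{s,v},{p,s,v}}
  A234: {{q,v}}
  A235: {{q,t}} {{q,v}}
  A245: {{v},{p,v},{q,v},{s,v},{t,v},{p,s,v},{p,t,v}}
  A345: {{q,u},{p,q,u}} {{q,v}}
  A1245: {{s,v},{p,s,v}}
  A1345: {{q,u},{p,q,u}}
  A2345: {{q,v}}
C dims 8,23,15,3; δ0: rk 7, SNF 1^7; δ1: rk 12, SNF 1^12; δ2: rk 3, SNF 1^3
degree 0: 8−7−0 = 1 → Ȟ^0 ≅ Z
degree 1: 23−12−7 = 4 → Ȟ^1 ≅ Z^4
degree 2: 15−3−12 = 0 → Ȟ^2 ≅ 0

Ȟ^0(U;F) ≅ Z, Ȟ^1(U;F) ≅ Z^4, Ȟ^2(U;F) ≅ 0


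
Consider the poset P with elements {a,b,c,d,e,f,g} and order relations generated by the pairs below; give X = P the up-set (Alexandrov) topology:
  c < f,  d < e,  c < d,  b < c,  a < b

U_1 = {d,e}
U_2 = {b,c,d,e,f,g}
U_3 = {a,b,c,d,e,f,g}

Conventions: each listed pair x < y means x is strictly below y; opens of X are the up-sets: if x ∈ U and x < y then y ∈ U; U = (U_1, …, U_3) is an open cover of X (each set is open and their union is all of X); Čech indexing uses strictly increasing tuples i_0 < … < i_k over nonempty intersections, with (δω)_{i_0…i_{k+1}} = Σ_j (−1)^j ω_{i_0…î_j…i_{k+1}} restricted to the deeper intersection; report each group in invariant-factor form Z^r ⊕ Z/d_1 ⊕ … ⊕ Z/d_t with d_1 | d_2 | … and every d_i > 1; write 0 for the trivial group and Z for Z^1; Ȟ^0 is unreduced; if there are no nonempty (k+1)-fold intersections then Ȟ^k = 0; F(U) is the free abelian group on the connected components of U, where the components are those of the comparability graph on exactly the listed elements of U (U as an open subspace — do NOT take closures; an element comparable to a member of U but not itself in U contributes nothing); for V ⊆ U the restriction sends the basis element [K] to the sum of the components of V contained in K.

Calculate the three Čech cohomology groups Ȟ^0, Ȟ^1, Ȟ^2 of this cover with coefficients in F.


Ȟ^0(U;F) ≅ Z^2,  Ȟ^1(U;F) ≅ 0,  Ȟ^2(U;F) ≅ 0

cover nerve:
  U12={d,e} U13={d,e} U23={b,c,d,e,f,g}
  U123={d,e}
components per intersection:
  U1: {d,e}
  U2: {b,c,d,e,f} {g}
  U3: {a,b,c,d,e,f} {g}
  U12: {d,e}
  U13: {d,e}
  U23: {b,c,d,e,f} {g}
  U123: {d,e}
C dims 5,4,1; δ0: rk 3, SNF 1^3; δ1: rk 1, SNF 1^1
Ȟ^0: (5−3)−0=2 ⇒ Z^2
Ȟ^1: (4−1)−3=0 ⇒ 0
Ȟ^2: (1−0)−1=0 ⇒ 0


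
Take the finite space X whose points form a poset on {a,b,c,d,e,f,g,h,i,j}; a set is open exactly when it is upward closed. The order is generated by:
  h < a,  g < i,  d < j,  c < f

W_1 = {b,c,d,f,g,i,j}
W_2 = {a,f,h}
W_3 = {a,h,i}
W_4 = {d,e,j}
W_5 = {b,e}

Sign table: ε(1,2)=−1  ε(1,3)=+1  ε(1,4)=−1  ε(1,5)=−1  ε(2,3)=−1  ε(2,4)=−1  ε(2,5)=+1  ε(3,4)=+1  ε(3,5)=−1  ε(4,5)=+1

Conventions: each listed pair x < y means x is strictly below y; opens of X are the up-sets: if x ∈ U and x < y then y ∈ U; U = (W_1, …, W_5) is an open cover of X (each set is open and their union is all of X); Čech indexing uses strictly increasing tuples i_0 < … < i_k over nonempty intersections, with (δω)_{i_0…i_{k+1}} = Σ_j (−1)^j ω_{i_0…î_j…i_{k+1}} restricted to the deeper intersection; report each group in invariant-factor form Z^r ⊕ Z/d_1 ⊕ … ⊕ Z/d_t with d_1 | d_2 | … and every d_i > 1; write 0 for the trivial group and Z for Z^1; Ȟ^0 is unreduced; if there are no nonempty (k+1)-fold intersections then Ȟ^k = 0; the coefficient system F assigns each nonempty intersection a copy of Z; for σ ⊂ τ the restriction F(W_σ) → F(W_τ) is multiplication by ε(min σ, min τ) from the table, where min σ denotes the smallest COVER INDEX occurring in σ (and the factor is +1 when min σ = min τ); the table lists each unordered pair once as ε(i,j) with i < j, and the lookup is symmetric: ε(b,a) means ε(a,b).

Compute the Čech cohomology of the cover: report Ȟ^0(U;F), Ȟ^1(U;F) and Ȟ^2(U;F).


Ȟ^0(U;F) ≅ Z, Ȟ^1(U;F) ≅ Z^2 and Ȟ^2(U;F) ≅ 0

cover nerve:
  W12={f} W13={i} W14={d,j} W15={b} W23={a,h} W45={e}
C dims 5,6; δ0: rk 4, SNF 1^4
Ȟ^0: (5−4)−0=1 ⇒ Z
Ȟ^1: (6−0)−4=2 ⇒ Z^2
Ȟ^2: (0−0)−0=0 ⇒ 0


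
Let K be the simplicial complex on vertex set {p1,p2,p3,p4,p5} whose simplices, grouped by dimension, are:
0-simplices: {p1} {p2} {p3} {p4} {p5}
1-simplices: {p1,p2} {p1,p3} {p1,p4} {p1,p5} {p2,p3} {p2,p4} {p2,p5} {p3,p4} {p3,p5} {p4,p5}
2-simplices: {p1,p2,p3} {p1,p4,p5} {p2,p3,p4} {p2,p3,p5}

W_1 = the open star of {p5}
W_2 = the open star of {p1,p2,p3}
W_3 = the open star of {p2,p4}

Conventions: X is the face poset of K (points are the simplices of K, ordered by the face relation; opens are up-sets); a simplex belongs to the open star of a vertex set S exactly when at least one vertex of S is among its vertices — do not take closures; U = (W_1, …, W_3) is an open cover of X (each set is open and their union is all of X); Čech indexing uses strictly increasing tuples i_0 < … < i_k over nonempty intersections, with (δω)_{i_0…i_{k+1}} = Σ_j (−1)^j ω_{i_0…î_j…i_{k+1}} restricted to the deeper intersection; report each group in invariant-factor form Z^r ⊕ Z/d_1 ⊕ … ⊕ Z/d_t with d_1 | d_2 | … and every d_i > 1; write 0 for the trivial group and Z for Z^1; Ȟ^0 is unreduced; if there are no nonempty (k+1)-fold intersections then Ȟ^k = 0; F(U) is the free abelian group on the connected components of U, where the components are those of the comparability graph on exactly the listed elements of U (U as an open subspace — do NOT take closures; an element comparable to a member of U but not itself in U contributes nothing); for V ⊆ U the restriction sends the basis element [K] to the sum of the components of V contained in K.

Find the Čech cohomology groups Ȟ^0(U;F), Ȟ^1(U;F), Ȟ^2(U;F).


Ȟ^0(U;F) ≅ Z, Ȟ^1(U;F) ≅ Z^2, Ȟ^2(U;F) ≅ 0

intersection data:
  W1={{p5},{p1,p5},{p2,p5},{p3,p5},{p4,p5},{p1,p4,p5},{p2,p3,p5}} W2={{p1},{p2},{p3},{p1,p2},{p1,p3},{p1,p4},{p1,p5},{p2,p3},{p2,p4},{p2,p5},{p3,p4},{p3,p5},{p1,p2,p3},{p1,p4,p5},{p2,p3,p4},{p2,p3,p5}} W3={{p2},{p4},{p1,p2},{p1,p4},{p2,p3},{p2,p4},{p2,p5},{p3,p4},{p4,p5},{p1,p2,p3},{p1,p4,p5},{p2,p3,p4},{p2,p3,p5}}
  W12={{p1,p5},{p2,p5},{p3,p5},{p1,p4,p5},{p2,p3,p5}} W13={{p2,p5},{p4,p5},{p1,p4,p5},{p2,p3,p5}} W23={{p2},{p1,p2},{p1,p4},{p2,p3},{p2,p4},{p2,p5},{p3,p4},{p1,p2,p3},{p1,p4,p5},{p2,p3,p4},{p2,p3,p5}}
  W123={{p2,p5},{p1,p4,p5},{p2,p3,p5}}
components per intersection:
  W1: {{p5},{p1,p5},{p2,p5},{p3,p5},{p4,p5},{p1,p4,p5},{p2,p3,p5}}
  W2: {{p1},{p2},{p3},{p1,p2},{p1,p3},{p1,p4},{p1,p5},{p2,p3},{p2,p4},{p2,p5},{p3,p4},{p3,p5},{p1,p2,p3},{p1,p4,p5},{p2,p3,p4},{p2,p3,p5}}
  W3: {{p2},{p4},{p1,p2},{p1,p4},{p2,p3},{p2,p4},{p2,p5},{p3,p4},{p4,p5},{p1,p2,p3},{p1,p4,p5},{p2,p3,p4},{p2,p3,p5}}
  W12: {{p1,p5},{p1,p4,p5}} {{p2,p5},{p3,p5},{p2,p3,p5}}
  W13: {{p2,p5},{p2,p3,p5}} {{p4,p5},{p1,p4,p5}}
  W23: {{p2},{p1,p2},{p2,p3},{p2,p4},{p2,p5},{p3,p4},{p1,p2,p3},{p2,p3,p4},{p2,p3,p5}} {{p1,p4},{p1,p4,p5}}
  W123: {{p2,p5},{p2,p3,p5}} {{p1,p4,p5}}
C dims 3,6,2; δ0: rk 2, SNF 1^2; δ1: rk 2, SNF 1^2
Ȟ^0 = (3 − 2) − 0 = 1, so Ȟ^0 ≅ Z
Ȟ^1 = (6 − 2) − 2 = 2, so Ȟ^1 ≅ Z^2
Ȟ^2 = (2 − 0) − 2 = 0, so Ȟ^2 ≅ 0


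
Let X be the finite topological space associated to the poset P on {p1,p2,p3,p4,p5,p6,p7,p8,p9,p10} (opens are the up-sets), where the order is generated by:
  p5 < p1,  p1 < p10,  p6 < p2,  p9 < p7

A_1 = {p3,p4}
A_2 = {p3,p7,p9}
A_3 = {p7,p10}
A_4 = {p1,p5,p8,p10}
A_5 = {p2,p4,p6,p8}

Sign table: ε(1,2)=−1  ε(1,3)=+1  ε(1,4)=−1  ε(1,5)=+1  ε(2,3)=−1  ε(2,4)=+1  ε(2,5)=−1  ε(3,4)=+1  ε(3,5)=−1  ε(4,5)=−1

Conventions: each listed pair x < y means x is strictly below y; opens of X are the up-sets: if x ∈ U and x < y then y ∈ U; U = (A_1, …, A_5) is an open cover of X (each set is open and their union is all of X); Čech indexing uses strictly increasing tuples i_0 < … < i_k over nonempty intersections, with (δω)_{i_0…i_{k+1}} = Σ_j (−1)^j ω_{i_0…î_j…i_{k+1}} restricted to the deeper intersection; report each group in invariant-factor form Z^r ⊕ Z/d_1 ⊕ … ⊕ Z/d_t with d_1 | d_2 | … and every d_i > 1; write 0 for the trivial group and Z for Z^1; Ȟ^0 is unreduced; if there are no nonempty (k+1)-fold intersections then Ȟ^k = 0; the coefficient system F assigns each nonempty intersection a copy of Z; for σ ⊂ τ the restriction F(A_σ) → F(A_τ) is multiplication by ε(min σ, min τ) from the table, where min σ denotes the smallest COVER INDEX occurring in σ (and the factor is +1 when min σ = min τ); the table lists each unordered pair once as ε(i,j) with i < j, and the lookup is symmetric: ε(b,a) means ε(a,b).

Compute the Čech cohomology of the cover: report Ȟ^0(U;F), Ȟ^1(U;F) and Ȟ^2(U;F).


Ȟ^0 ≅ 0; Ȟ^1 ≅ Z/2; Ȟ^2 ≅ 0

nonempty intersections:
  A12={p3} A15={p4} A23={p7} A34={p10} A45={p8}
C dims 5,5; δ0: rk 5, SNF 1^4·2
Ȟ^0: (5−5)−0=0 ⇒ 0
Ȟ^1: (5−0)−5=0 plus torsion [2] ⇒ Z/2
Ȟ^2: (0−0)−0=0 ⇒ 0


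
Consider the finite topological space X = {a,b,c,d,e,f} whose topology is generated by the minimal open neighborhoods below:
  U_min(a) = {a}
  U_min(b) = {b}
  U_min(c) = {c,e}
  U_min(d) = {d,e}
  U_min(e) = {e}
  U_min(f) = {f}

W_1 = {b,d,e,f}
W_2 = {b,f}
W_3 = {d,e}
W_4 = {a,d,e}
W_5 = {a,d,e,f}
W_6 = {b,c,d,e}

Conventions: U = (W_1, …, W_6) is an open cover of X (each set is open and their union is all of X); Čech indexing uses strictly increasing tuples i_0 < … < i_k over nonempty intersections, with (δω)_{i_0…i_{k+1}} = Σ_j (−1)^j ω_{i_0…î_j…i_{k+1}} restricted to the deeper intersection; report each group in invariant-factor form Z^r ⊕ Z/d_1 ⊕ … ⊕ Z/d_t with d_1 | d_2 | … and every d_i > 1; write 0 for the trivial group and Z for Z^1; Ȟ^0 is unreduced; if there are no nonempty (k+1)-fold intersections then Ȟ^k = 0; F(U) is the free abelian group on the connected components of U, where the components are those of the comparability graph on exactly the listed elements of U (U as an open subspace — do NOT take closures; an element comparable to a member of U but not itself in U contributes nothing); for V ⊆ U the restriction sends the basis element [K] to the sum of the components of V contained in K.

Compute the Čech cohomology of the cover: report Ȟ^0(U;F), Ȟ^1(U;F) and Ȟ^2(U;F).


nerve of the cover:
  W12={b,f} W13={d,e} W14={d,e} W15={d,e,f} W16={b,d,e} W25={f} W26={b} W34={d,e} W35={d,e} W36={d,e} W45={a,d,e} W46={d,e} W56={d,e}
  W125={f} W126={b} W134={d,e} W135={d,e} W136={d,e} W145={d,e} W146={d,e} W156={d,e} W345={d,e} W346={d,e} W356={d,e} W456={d,e}
  W1345={d,e} W1346={d,e} W1356={d,e} W1456={d,e} W3456={d,e}
  W13456={d,e}
components per intersection:
  W1: {b} {d,e} {f}
  W2: {b} {f}
  W3: {d,e}
  W4: {a} {d,e}
  W5: {a} {d,e} {f}
  W6: {b} {c,d,e}
  W12: {b} {f}
  W13: {d,e}
  W14: {d,e}
  W15: {d,e} {f}
  W16: {b} {d,e}
  W25: {f}
  W26: {b}
  W34: {d,e}
  W35: {d,e}
  W36: {d,e}
  W45: {a} {d,e}
  W46: {d,e}
  W56: {d,e}
  W125: {f}
  W126: {b}
  W134: {d,e}
  W135: {d,e}
  W136: {d,e}
  W145: {d,e}
  W146: {d,e}
  W156: {d,e}
  W345: {d,e}
  W346: {d,e}
  W356: {d,e}
  W456: {d,e}
  W1345: {d,e}
  W1346: {d,e}
  W1356: {d,e}
  W1456: {d,e}
  W3456: {d,e}
  W13456: {d,e}
C dims 13,17,12,5; δ0: rk 9, SNF 1^9; δ1: rk 8, SNF 1^8; δ2: rk 4, SNF 1^4
Ȟ^0 = (13 − 9) − 0 = 4, so Ȟ^0 ≅ Z^4
Ȟ^1 = (17 − 8) − 9 = 0, so Ȟ^1 ≅ 0
Ȟ^2 = (12 − 4) − 8 = 0, so Ȟ^2 ≅ 0

Ȟ^0 ≅ Z^4, Ȟ^1 ≅ 0 and Ȟ^2 ≅ 0


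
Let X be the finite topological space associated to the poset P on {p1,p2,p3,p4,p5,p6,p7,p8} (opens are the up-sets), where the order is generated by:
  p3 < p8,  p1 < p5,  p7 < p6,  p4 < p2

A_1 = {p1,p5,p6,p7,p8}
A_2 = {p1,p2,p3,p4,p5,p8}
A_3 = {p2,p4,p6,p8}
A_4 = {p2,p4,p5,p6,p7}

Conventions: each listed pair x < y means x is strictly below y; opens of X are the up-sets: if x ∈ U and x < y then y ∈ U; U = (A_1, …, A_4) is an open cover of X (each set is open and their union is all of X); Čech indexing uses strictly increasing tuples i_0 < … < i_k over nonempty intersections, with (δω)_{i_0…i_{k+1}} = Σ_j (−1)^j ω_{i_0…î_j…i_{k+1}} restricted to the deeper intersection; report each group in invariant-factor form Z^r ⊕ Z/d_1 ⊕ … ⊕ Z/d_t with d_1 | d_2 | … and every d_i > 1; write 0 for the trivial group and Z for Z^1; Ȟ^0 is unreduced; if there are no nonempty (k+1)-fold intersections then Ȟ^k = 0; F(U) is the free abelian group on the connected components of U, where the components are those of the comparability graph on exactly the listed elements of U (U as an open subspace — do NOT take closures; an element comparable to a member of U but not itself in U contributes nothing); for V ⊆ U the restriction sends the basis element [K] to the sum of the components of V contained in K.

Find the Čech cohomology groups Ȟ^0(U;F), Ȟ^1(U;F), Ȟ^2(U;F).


Ȟ^0 = Z^4, Ȟ^1 = 0 and Ȟ^2 = 0

nonempty intersections:
  A12={p1,p5,p8} A13={p6,p8} A14={p5,p6,p7} A23={p2,p4,p8} A24={p2,p4,p5} A34={p2,p4,p6}
  A123={p8} A124={p5} A134={p6} A234={p2,p4}
components per intersection:
  A1: {p1,p5} {p6,p7} {p8}
  A2: {p1,p5} {p2,p4} {p3,p8}
  A3: {p2,p4} {p6} {p8}
  A4: {p2,p4} {p5} {p6,p7}
  A12: {p1,p5} {p8}
  A13: {p6} {p8}
  A14: {p5} {p6,p7}
  A23: {p2,p4} {p8}
  A24: {p2,p4} {p5}
  A34: {p2,p4} {p6}
  A123: {p8}
  A124: {p5}
  A134: {p6}
  A234: {p2,p4}
C dims 12,12,4; δ0: rk 8, SNF 1^8; δ1: rk 4, SNF 1^4
Ȟ^0: (12−8)−0=4 ⇒ Z^4
Ȟ^1: (12−4)−8=0 ⇒ 0
Ȟ^2: (4−0)−4=0 ⇒ 0


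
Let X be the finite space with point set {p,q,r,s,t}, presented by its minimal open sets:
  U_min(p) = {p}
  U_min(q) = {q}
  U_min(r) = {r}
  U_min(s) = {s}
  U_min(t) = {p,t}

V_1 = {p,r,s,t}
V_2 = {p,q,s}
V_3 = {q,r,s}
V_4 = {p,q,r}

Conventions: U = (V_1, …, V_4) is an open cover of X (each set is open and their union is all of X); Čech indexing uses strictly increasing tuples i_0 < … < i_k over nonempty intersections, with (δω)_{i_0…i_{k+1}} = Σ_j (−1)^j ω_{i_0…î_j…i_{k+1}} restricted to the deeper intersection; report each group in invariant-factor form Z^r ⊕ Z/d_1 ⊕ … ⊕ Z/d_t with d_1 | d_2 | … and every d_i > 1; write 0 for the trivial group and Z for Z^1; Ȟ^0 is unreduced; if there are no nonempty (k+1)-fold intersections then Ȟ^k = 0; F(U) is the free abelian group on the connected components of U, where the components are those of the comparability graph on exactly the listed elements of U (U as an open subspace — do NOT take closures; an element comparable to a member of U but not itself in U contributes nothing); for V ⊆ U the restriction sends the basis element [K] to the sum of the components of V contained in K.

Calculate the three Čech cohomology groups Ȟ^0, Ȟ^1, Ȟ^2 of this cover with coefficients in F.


nonempty intersections:
  V12={p,s} V13={r,s} V14={p,r} V23={q,s} V24={p,q} V34={q,r}
  V123={s} V124={p} V134={r} V234={q}
components per intersection:
  V1: {p,t} {r} {s}
  V2: {p} {q} {s}
  V3: {q} {r} {s}
  V4: {p} {q} {r}
  V12: {p} {s}
  V13: {r} {s}
  V14: {p} {r}
  V23: {q} {s}
  V24: {p} {q}
  V34: {q} {r}
  V123: {s}
  V124: {p}
  V134: {r}
  V234: {q}
C dims 12,12,4; δ0: rk 8, SNF 1^8; δ1: rk 4, SNF 1^4
Ȟ^0: (12−8)−0=4 ⇒ Z^4
Ȟ^1: (12−4)−8=0 ⇒ 0
Ȟ^2: (4−0)−4=0 ⇒ 0

Ȟ^0 = Z^4, Ȟ^1 = 0 and Ȟ^2 = 0


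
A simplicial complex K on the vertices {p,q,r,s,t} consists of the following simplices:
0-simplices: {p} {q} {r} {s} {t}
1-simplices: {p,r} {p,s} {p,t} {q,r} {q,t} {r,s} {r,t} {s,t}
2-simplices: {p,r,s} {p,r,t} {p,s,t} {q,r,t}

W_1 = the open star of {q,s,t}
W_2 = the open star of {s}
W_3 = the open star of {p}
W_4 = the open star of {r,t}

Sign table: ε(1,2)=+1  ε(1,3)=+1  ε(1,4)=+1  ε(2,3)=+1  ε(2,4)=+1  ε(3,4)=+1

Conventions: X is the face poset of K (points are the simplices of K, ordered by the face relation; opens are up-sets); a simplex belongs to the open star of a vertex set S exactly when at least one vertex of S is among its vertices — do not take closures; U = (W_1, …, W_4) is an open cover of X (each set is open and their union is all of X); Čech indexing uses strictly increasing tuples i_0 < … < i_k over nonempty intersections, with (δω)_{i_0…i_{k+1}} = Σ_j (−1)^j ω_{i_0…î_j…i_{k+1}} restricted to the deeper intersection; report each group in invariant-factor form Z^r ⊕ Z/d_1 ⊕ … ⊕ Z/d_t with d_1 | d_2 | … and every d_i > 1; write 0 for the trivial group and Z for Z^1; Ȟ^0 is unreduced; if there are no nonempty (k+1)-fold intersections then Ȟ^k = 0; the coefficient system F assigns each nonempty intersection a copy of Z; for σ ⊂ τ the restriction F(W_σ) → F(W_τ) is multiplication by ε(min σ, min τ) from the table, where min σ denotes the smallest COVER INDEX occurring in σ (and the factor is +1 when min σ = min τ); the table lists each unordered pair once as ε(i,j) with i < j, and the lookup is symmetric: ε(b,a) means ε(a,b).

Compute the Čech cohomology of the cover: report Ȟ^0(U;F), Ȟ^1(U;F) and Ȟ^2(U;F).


nonempty intersections:
  W1={{q},{s},{t},{p,s},{p,t},{q,r},{q,t},{r,s},{r,t},{s,t},{p,r,s},{p,r,t},{p,s,t},{q,r,t}} W2={{s},{p,s},{r,s},{s,t},{p,r,s},{p,s,t}} W3={{p},{p,r},{p,s},{p,t},{p,r,s},{p,r,t},{p,s,t}} W4={{r},{t},{p,r},{p,t},{q,r},{q,t},{r,s},{r,t},{s,t},{p,r,s},{p,r,t},{p,s,t},{q,r,t}}
  W12={{s},{p,s},{r,s},{s,t},{p,r,s},{p,s,t}} W13={{p,s},{p,t},{p,r,s},{p,r,t},{p,s,t}} W14={{t},{p,t},{q,r},{q,t},{r,s},{r,t},{s,t},{p,r,s},{p,r,t},{p,s,t},{q,r,t}} W23={{p,s},{p,r,s},{p,s,t}} W24={{r,s},{s,t},{p,r,s},{p,s,t}} W34={{p,r},{p,t},{p,r,s},{p,r,t},{p,s,t}}
  W123={{p,s},{p,r,s},{p,s,t}} W124={{r,s},{s,t},{p,r,s},{p,s,t}} W134={{p,t},{p,r,s},{p,r,t},{p,s,t}} W234={{p,r,s},{p,s,t}}
  W1234={{p,r,s},{p,s,t}}
C dims 4,6,4,1; δ0: rk 3, SNF 1^3; δ1: rk 3, SNF 1^3; δ2: rk 1, SNF 1^1
Ȟ^0: (4−3)−0=1 ⇒ Z
Ȟ^1: (6−3)−3=0 ⇒ 0
Ȟ^2: (4−1)−3=0 ⇒ 0

Ȟ^0 ≅ Z; Ȟ^1 ≅ 0; Ȟ^2 ≅ 0


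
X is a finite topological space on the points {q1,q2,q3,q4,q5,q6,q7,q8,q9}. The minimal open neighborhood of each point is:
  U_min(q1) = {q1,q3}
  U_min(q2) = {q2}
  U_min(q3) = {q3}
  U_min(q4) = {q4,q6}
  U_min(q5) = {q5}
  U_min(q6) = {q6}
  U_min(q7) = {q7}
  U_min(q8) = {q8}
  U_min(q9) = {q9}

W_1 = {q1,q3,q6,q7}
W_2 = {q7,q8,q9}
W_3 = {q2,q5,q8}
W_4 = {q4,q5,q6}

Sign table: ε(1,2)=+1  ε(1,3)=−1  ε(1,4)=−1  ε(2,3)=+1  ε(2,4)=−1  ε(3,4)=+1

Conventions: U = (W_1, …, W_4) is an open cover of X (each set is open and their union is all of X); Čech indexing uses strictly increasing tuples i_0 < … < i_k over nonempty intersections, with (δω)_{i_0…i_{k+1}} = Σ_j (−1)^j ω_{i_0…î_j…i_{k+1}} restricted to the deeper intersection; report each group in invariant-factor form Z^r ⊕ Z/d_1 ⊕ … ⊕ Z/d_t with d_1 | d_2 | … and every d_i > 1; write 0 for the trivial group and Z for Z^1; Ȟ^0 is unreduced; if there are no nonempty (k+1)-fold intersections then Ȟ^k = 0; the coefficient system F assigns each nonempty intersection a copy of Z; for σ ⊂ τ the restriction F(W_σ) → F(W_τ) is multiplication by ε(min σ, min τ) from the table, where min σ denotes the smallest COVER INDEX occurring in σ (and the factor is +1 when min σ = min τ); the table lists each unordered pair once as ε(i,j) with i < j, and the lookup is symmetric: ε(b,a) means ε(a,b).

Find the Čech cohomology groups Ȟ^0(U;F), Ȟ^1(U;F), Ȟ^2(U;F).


nonempty intersections:
  W12={q7} W14={q6} W23={q8} W34={q5}
C dims 4,4; δ0: rk 4, SNF 1^3·2
Ȟ^0: (4−4)−0=0 ⇒ 0
Ȟ^1: (4−0)−4=0 plus torsion [2] ⇒ Z/2
Ȟ^2: (0−0)−0=0 ⇒ 0

Ȟ^0 ≅ 0; Ȟ^1 ≅ Z/2; Ȟ^2 ≅ 0


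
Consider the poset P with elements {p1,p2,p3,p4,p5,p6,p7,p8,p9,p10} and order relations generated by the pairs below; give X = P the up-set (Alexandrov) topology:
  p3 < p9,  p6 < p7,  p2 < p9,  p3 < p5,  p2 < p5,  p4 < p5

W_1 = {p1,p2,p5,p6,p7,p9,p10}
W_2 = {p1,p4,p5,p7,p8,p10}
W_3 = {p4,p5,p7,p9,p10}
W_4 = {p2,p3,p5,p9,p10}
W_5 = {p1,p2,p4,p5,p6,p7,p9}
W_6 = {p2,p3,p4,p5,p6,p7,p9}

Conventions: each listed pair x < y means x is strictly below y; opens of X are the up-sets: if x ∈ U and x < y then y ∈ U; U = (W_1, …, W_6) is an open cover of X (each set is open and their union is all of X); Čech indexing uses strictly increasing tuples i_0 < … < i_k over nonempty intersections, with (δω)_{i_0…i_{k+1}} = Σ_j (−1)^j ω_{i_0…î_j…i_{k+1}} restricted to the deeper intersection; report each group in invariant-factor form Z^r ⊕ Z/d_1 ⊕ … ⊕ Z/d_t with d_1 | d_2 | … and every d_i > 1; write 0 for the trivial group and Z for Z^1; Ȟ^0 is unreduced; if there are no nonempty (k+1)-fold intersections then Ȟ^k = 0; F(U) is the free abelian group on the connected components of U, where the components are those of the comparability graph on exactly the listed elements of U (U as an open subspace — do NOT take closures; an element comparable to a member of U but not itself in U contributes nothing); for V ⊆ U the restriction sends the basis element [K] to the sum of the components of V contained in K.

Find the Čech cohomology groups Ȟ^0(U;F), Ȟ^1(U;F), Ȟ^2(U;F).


Ȟ^0 = Z^5, Ȟ^1 = 0 and Ȟ^2 = 0

nonempty intersections:
  W12={p1,p5,p7,p10} W13={p5,p7,p9,p10} W14={p2,p5,p9,p10} W15={p1,p2,p5,p6,p7,p9} W16={p2,p5,p6,p7,p9} W23={p4,p5,p7,p10} W24={p5,p10} W25={p1,p4,p5,p7} W26={p4,p5,p7} W34={p5,p9,p10} W35={p4,p5,p7,p9} W36={p4,p5,p7,p9} W45={p2,p5,p9} W46={p2,p3,p5,p9} W56={p2,p4,p5,p6,p7,p9}
  W123={p5,p7,p10} W124={p5,p10} W125={p1,p5,p7} W126={p5,p7} W134={p5,p9,p10} W135={p5,p7,p9} W136={p5,p7,p9} W145={p2,p5,p9} W146={p2,p5,p9} W156={p2,p5,p6,p7,p9} W234={p5,p10} W235={p4,p5,p7} W236={p4,p5,p7} W245={p5} W246={p5} W256={p4,p5,p7} W345={p5,p9} W346={p5,p9} W356={p4,p5,p7,p9} W456={p2,p5,p9}
  W1234={p5,p10} W1235={p5,p7} W1236={p5,p7} W1245={p5} W1246={p5} W1256={p5,p7} W1345={p5,p9} W1346={p5,p9} W1356={p5,p7,p9} W1456={p2,p5,p9} W2345={p5} W2346={p5} W2356={p4,p5,p7} W2456={p5} W3456={p5,p9}
  W12345={p5} W12346={p5} W12356={p5,p7} W12456={p5} W13456={p5,p9} W23456={p5}
  W123456={p5}
components per intersection:
  W1: {p1} {p2,p5,p9} {p6,p7} {p10}
  W2: {p1} {p4,p5} {p7} {p8} {p10}
  W3: {p4,p5} {p7} {p9} {p10}
  W4: {p2,p3,p5,p9} {p10}
  W5: {p1} {p2,p4,p5,p9} {p6,p7}
  W6: {p2,p3,p4,p5,p9} {p6,p7}
  W12: {p1} {p5} {p7} {p10}
  W13: {p5} {p7} {p9} {p10}
  W14: {p2,p5,p9} {p10}
  W15: {p1} {p2,p5,p9} {p6,p7}
  W16: {p2,p5,p9} {p6,p7}
  W23: {p4,p5} {p7} {p10}
  W24: {p5} {p10}
  W25: {p1} {p4,p5} {p7}
  W26: {p4,p5} {p7}
  W34: {p5} {p9} {p10}
  W35: {p4,p5} {p7} {p9}
  W36: {p4,p5} {p7} {p9}
  W45: {p2,p5,p9}
  W46: {p2,p3,p5,p9}
  W56: {p2,p4,p5,p9} {p6,p7}
  W123: {p5} {p7} {p10}
  W124: {p5} {p10}
  W125: {p1} {p5} {p7}
  W126: {p5} {p7}
  W134: {p5} {p9} {p10}
  W135: {p5} {p7} {p9}
  W136: {p5} {p7} {p9}
  W145: {p2,p5,p9}
  W146: {p2,p5,p9}
  W156: {p2,p5,p9} {p6,p7}
  W234: {p5} {p10}
  W235: {p4,p5} {p7}
  W236: {p4,p5} {p7}
  W245: {p5}
  W246: {p5}
  W256: {p4,p5} {p7}
  W345: {p5} {p9}
  W346: {p5} {p9}
  W356: {p4,p5} {p7} {p9}
  W456: {p2,p5,p9}
  W1234: {p5} {p10}
  W1235: {p5} {p7}
  W1236: {p5} {p7}
  W1245: {p5}
  W1246: {p5}
  W1256: {p5} {p7}
  W1345: {p5} {p9}
  W1346: {p5} {p9}
  W1356: {p5} {p7} {p9}
  W1456: {p2,p5,p9}
  W2345: {p5}
  W2346: {p5}
  W2356: {p4,p5} {p7}
  W2456: {p5}
  W3456: {p5} {p9}
  W12345: {p5}
  W12346: {p5}
  W12356: {p5} {p7}
  W12456: {p5}
  W13456: {p5} {p9}
  W23456: {p5}
  W123456: {p5}
C dims 20,38,41,25; δ0: rk 15, SNF 1^15; δ1: rk 23, SNF 1^23; δ2: rk 18, SNF 1^18
Ȟ^0: (20−15)−0=5 ⇒ Z^5
Ȟ^1: (38−23)−15=0 ⇒ 0
Ȟ^2: (41−18)−23=0 ⇒ 0


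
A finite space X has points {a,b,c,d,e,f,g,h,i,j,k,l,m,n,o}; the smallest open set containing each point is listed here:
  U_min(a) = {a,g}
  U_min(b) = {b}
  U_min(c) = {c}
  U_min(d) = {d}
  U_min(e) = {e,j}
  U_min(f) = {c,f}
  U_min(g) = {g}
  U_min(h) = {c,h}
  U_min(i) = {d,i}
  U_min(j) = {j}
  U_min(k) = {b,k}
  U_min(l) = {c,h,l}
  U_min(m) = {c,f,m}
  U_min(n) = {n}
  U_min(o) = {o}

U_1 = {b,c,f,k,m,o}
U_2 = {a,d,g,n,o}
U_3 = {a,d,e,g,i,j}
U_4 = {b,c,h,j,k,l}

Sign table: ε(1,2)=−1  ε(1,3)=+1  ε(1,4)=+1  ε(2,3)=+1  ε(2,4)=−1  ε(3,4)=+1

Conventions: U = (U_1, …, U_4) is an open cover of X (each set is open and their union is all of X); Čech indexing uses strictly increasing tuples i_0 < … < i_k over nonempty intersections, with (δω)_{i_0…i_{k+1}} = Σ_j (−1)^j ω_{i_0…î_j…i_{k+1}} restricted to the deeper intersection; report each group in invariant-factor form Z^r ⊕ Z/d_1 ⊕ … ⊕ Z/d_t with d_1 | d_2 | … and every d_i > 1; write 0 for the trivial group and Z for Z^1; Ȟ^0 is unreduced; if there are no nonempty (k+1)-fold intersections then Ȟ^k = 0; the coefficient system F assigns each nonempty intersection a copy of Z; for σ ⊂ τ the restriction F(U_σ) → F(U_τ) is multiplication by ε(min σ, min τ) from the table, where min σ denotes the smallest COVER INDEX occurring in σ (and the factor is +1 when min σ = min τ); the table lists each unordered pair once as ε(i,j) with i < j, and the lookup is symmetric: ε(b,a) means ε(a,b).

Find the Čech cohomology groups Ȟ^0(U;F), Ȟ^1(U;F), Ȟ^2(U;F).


nerve of the cover:
  U12={o} U14={b,c,k} U23={a,d,g} U34={j}
C dims 4,4; δ0: rk 4, SNF 1^3·2
Ȟ^0 = (4 − 4) − 0 = 0, so Ȟ^0 ≅ 0
Ȟ^1 = (4 − 0) − 4 = 0 plus torsion [2], so Ȟ^1 ≅ Z/2
Ȟ^2 = (0 − 0) − 0 = 0, so Ȟ^2 ≅ 0

Ȟ^0(U;F) ≅ 0, Ȟ^1(U;F) ≅ Z/2, Ȟ^2(U;F) ≅ 0
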